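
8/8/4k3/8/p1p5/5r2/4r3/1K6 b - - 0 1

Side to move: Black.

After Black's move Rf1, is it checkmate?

After Rf1: white king on b1; in check: yes, from the black rook on f1.
King squares — a1: attacked by Rf1; c1: attacked by Rf1; a2: attacked by Re2; b2: attacked by Re2; c2: attacked by Re2.
White has no legal moves → checkmate.

yes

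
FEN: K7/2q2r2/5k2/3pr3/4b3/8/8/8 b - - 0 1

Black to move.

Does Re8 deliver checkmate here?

yes

After Re8: white king on a8; in check: yes, from the black rook on e8.
King squares — a7: attacked by Qc7; b7: attacked by Qc7; b8: attacked by Qc7.
White has no legal moves → checkmate.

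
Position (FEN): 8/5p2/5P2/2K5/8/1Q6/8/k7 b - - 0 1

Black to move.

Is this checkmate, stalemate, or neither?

Black to move; black king on a1.
In check: no.
King squares — b1: attacked by Qb3; a2: attacked by Qb3; b2: attacked by Qb3.
Legal moves for Black: none.
Not in check and no legal moves → stalemate.

stalemate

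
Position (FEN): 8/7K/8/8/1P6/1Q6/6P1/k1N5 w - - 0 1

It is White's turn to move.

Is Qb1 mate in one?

no

After Qb1: black king on a1; in check: yes, from the white queen on b1.
Black has 1 legal reply: Kxb1.
In check but a legal move exists → not checkmate.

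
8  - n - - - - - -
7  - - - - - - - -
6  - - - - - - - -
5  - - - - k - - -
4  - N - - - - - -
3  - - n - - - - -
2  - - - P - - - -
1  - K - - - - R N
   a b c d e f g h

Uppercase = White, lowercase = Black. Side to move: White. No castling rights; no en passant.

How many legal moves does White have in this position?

White to move; king on b1.
In check: yes, from the black knight on c3.
Legal moves: Kc2, Kb2, Kc1, Ka1, dxc3.
Count: 5.

5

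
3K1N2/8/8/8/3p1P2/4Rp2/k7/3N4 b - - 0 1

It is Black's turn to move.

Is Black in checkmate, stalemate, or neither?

neither

Black to move; black king on a2.
In check: no.
Legal moves for Black: Kb1, Ka1, dxe3, d3, f2.
Black has 5 legal moves and is not in check → neither.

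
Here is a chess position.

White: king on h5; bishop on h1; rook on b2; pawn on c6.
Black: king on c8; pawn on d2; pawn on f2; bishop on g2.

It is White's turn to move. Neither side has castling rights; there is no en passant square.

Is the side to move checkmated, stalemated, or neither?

neither

White to move; white king on h5.
In check: no.
Legal moves for White: Kh6, Kg6, Kg5, Kh4, Kg4, Rb8+, Rb7, Rb6, Rb5, Rb4, Rb3, Rxd2, Rc2, Ra2, Rb1, Bxg2, c7.
White has 17 legal moves and is not in check → neither.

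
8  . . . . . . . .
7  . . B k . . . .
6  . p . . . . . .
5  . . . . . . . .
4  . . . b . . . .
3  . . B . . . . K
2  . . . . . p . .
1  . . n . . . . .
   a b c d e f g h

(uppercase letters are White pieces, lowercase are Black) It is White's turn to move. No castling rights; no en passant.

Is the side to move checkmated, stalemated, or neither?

White to move; white king on h3.
In check: no.
Legal moves for White include: Bd8, Bb8, Bd6, Bxb6, Be5, Bf4, Bg3, Bh2, Kh4, Kg4, Kg3, Kh2, Kg2, Ba5, Bxd4, Bb4, Bd2, Bb2, ... (list truncated; more exist).
White has legal moves and is not in check → neither.

neither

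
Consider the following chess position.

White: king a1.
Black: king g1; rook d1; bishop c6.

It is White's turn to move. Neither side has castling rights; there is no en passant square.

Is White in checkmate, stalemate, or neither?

White to move; white king on a1.
In check: yes, from the black rook on d1.
Legal moves for White: Kb2, Ka2.
White is in check but has 2 legal moves → neither.

neither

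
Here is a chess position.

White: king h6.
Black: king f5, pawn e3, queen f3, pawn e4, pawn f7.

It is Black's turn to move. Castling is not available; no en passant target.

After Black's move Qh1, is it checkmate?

After Qh1: white king on h6; in check: yes, from the black queen on h1.
White has 1 legal reply: Kg7.
In check but a legal move exists → not checkmate.

no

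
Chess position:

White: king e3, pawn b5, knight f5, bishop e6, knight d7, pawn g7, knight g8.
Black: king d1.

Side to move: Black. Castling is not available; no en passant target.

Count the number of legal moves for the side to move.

Black to move; king on d1.
In check: no.
Legal moves: Kc2, Ke1, Kc1.
Count: 3.

3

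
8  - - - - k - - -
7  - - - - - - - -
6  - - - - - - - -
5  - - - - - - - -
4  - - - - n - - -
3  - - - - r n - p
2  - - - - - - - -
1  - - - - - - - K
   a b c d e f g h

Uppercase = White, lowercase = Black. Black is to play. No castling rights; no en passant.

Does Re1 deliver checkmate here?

After Re1: white king on h1; in check: yes, from the black rook on e1.
King squares — g1: attacked by Re1; g2: attacked by Ph3; h2: attacked by Nf3.
White has no legal moves → checkmate.

yes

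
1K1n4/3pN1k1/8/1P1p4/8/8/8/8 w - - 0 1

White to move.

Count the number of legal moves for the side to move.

11

White to move; king on b8.
In check: no.
Legal moves: Kc8, Ka8, Kc7, Ka7, Ng8, Nc8, Ng6, Nc6, Nf5+, Nxd5, b6.
Count: 11.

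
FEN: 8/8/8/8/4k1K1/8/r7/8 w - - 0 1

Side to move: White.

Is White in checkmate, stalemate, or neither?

White to move; white king on g4.
In check: no.
Legal moves for White: Kh5, Kg5, Kh4, Kh3, Kg3.
White has 5 legal moves and is not in check → neither.

neither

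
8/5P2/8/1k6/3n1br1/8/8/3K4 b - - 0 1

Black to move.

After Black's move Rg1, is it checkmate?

yes

After Rg1: white king on d1; in check: yes, from the black rook on g1.
King squares — c1: attacked by Rg1; e1: attacked by Rg1; c2: attacked by Nd4; d2: attacked by Bf4; e2: attacked by Nd4.
White has no legal moves → checkmate.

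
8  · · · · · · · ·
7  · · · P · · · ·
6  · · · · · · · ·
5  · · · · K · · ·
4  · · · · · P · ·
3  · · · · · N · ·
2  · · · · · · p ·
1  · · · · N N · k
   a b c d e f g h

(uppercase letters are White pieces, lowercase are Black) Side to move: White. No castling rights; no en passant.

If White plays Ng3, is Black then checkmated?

After Ng3: black king on h1; in check: yes, from the white knight on g3.
King squares — g1: attacked by Nf3; g2: own pawn; h2: attacked by Nf3.
Black has no legal moves → checkmate.

yes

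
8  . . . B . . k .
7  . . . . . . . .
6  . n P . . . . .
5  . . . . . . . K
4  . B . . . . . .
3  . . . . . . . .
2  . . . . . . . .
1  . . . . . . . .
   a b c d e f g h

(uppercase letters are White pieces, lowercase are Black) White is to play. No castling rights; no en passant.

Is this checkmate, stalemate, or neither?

White to move; white king on h5.
In check: no.
Legal moves for White include: Bde7, Bc7, Bf6, Bxb6, Bg5, Bh4, Kh6, Kg6, Kg5, Kh4, Kg4, Bf8, Bbe7, Bd6, Bc5, Ba5, Bc3, Ba3, ... (list truncated; more exist).
White has legal moves and is not in check → neither.

neither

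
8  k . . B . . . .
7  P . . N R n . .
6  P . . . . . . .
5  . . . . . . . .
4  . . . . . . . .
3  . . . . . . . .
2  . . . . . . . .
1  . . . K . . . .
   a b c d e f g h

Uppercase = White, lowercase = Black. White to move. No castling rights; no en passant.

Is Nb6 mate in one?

After Nb6: black king on a8; in check: yes, from the white knight on b6.
King squares — a7: attacked by Re7; b7: attacked by Pa6; b8: attacked by Pa7.
Black has no legal moves → checkmate.

yes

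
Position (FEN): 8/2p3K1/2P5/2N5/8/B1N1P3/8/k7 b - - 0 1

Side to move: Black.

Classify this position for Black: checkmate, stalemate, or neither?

stalemate

Black to move; black king on a1.
In check: no.
King squares — b1: attacked by Nc3; a2: attacked by Nc3; b2: attacked by Ba3.
Legal moves for Black: none.
Not in check and no legal moves → stalemate.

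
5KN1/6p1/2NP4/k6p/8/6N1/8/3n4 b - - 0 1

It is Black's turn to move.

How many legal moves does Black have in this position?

4

Black to move; king on a5.
In check: yes, from the white knight on c6.
Legal moves: Kb6, Ka6, Kb5, Ka4.
Count: 4.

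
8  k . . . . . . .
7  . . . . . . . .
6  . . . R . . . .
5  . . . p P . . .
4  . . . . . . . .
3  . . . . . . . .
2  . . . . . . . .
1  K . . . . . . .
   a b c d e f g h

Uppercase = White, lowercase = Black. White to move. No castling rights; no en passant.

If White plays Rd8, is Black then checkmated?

After Rd8: black king on a8; in check: yes, from the white rook on d8.
Black has 2 legal replies: Kb7, Ka7.
In check but a legal move exists → not checkmate.

no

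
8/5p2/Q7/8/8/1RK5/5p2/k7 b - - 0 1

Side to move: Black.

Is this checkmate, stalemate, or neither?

checkmate

Black to move; black king on a1.
In check: yes, from the white queen on a6.
King squares — b1: attacked by Rb3; a2: attacked by Qa6; b2: attacked by Rb3.
Legal moves for Black: none.
In check with no legal moves → checkmate.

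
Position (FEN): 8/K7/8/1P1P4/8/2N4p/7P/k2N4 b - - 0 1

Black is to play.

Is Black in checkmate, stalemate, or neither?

stalemate

Black to move; black king on a1.
In check: no.
King squares — b1: attacked by Nc3; a2: attacked by Nc3; b2: attacked by Nd1.
Legal moves for Black: none.
Not in check and no legal moves → stalemate.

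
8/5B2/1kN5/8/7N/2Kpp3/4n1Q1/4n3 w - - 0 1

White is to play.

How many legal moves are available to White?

White to move; king on c3.
In check: yes, from the black knight on e2.
Legal moves: Kc4, Kb4, Kb3, Kb2, Qxe2.
Count: 5.

5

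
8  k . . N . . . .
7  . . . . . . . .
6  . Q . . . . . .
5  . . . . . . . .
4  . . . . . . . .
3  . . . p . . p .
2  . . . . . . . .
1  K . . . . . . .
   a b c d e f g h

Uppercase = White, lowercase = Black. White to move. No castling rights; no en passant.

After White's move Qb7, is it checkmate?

After Qb7: black king on a8; in check: yes, from the white queen on b7.
King squares — a7: attacked by Qb7; b7: attacked by Nd8; b8: attacked by Qb7.
Black has no legal moves → checkmate.

yes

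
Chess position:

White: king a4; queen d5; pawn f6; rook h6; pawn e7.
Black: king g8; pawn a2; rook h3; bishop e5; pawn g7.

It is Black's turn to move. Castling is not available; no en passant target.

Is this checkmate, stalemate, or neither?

Black to move; black king on g8.
In check: yes, from the white queen on d5.
King squares — f7: attacked by Qd5; g7: own pawn; h7: attacked by Rh6; f8: attacked by Pe7; h8: attacked by Rh6.
Legal moves for Black: none.
In check with no legal moves → checkmate.

checkmate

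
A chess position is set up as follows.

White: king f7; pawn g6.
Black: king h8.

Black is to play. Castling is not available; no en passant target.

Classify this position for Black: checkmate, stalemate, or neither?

stalemate

Black to move; black king on h8.
In check: no.
King squares — g7: attacked by Kf7; h7: attacked by Pg6; g8: attacked by Kf7.
Legal moves for Black: none.
Not in check and no legal moves → stalemate.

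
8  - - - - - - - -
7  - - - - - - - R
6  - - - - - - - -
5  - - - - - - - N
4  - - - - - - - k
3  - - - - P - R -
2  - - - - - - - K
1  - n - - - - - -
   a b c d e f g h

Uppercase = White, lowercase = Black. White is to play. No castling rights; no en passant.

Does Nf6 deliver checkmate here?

After Nf6: black king on h4; in check: yes, from the white rook on h7.
King squares — g3: attacked by Kh2; h3: attacked by Kh2; g4: attacked by Rg3; g5: attacked by Rg3; h5: attacked by Nf6.
Black has no legal moves → checkmate.

yes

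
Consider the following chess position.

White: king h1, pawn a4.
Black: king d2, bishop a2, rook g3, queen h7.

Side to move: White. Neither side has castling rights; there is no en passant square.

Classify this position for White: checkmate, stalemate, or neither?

checkmate

White to move; white king on h1.
In check: yes, from the black queen on h7.
King squares — g1: attacked by Rg3; g2: attacked by Rg3; h2: attacked by Qh7.
Legal moves for White: none.
In check with no legal moves → checkmate.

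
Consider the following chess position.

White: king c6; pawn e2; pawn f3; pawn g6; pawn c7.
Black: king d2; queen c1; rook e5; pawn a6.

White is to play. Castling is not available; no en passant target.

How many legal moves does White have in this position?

White to move; king on c6.
In check: yes, from the black queen on c1.
Legal moves: Kd7, Kb7, Kd6, Kb6.
Count: 4.

4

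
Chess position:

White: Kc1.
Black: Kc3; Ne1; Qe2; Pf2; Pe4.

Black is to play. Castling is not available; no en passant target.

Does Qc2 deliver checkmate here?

yes

After Qc2: white king on c1; in check: yes, from the black queen on c2.
King squares — b1: attacked by Qc2; d1: attacked by Qc2; b2: attacked by Qc2; c2: attacked by Ne1; d2: attacked by Qc2.
White has no legal moves → checkmate.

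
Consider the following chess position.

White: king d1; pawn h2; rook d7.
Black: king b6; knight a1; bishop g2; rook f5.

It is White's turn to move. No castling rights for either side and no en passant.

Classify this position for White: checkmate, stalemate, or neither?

neither

White to move; white king on d1.
In check: no.
Legal moves for White include: Rd8, Rh7, Rg7, Rf7, Re7, Rc7, Rb7+, Ra7, Rd6+, Rd5, Rd4, Rd3, Rd2, Ke2, Kd2, Ke1, Kc1, h3, ... (list truncated; more exist).
White has legal moves and is not in check → neither.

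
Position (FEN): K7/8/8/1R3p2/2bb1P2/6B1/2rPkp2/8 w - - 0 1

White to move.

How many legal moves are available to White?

White to move; king on a8.
In check: no.
Legal moves: Kb8, Kb7, Rb8, Rb7, Rb6, Rxf5, Re5+, Rd5, Rc5, Ra5, Rb4, Rb3, Rb2, Rb1, Bh4, Bh2, Bxf2, d3.
Count: 18.

18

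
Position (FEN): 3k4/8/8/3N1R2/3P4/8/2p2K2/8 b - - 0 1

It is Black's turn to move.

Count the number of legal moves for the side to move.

Black to move; king on d8.
In check: no.
Legal moves: Ke8, Kc8, Kd7, c1=Q, c1=R, c1=B, c1=N.
Count: 7.

7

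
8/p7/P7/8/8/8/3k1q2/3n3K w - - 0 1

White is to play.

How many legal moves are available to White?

0

White to move; king on h1.
In check: no.
Legal moves: none.
Count: 0.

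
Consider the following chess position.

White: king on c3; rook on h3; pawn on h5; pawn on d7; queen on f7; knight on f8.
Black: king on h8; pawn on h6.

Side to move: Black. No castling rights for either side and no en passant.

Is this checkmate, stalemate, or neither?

Black to move; black king on h8.
In check: no.
King squares — g7: attacked by Qf7; h7: attacked by Qf7; g8: attacked by Qf7.
Legal moves for Black: none.
Not in check and no legal moves → stalemate.

stalemate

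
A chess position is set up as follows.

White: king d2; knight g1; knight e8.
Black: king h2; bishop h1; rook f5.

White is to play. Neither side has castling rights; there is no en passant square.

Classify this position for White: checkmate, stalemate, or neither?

neither

White to move; white king on d2.
In check: no.
Legal moves for White: Ng7, Nc7, Nf6, Nd6, Ke3, Kd3, Kc3, Ke2, Kc2, Ke1, Kd1, Kc1, Nh3, Nf3+, Ne2.
White has 15 legal moves and is not in check → neither.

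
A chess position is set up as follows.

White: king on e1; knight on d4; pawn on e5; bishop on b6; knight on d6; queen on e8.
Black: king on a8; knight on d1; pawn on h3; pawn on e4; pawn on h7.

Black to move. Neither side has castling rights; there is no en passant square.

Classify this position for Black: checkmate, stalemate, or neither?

checkmate

Black to move; black king on a8.
In check: yes, from the white queen on e8.
King squares — a7: attacked by Bb6; b7: attacked by Nd6; b8: attacked by Qe8.
Legal moves for Black: none.
In check with no legal moves → checkmate.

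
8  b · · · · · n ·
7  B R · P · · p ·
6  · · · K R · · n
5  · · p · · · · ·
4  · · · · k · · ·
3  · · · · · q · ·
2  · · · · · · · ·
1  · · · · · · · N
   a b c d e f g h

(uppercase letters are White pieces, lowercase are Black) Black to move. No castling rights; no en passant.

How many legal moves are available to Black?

4

Black to move; king on e4.
In check: yes, from the white rook on e6.
Legal moves: Kf5, Kf4, Kd4, Kd3.
Count: 4.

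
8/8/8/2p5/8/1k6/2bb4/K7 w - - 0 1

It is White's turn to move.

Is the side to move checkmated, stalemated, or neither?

stalemate

White to move; white king on a1.
In check: no.
King squares — b1: attacked by Bc2; a2: attacked by Kb3; b2: attacked by Kb3.
Legal moves for White: none.
Not in check and no legal moves → stalemate.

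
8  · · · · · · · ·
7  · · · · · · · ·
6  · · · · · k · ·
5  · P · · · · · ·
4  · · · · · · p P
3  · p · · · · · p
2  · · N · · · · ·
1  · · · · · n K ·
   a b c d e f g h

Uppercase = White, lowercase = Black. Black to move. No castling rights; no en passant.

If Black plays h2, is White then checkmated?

no

After h2: white king on g1; in check: yes, from the black pawn on h2.
White has 4 legal replies: Kg2, Kf2, Kh1, Kxf1.
In check but a legal move exists → not checkmate.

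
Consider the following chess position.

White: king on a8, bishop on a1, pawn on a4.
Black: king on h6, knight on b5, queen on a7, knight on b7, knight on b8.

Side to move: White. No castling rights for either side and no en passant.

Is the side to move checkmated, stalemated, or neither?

checkmate

White to move; white king on a8.
In check: yes, from the black queen on a7.
King squares — a7: attacked by Nb5; b7: attacked by Qa7; b8: attacked by Qa7.
Legal moves for White: none.
In check with no legal moves → checkmate.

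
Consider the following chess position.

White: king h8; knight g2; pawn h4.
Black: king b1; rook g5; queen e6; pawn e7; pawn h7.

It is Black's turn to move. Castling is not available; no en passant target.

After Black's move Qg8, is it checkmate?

yes

After Qg8: white king on h8; in check: yes, from the black queen on g8.
King squares — g7: attacked by Rg5; h7: attacked by Qg8; g8: attacked by Rg5.
White has no legal moves → checkmate.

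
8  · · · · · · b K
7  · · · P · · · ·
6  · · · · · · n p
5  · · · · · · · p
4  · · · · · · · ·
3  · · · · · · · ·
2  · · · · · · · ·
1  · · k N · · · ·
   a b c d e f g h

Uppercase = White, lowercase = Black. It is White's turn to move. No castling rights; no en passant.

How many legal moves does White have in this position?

2

White to move; king on h8.
In check: yes, from the black knight on g6.
Legal moves: Kxg8, Kg7.
Count: 2.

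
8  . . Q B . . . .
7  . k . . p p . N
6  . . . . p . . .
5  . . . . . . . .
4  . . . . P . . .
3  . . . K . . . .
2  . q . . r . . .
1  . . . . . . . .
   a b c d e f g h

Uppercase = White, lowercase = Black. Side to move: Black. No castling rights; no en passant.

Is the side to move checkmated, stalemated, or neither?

Black to move; black king on b7.
In check: yes, from the white queen on c8.
King squares — a6: attacked by Qc8; b6: attacked by Bd8; c6: attacked by Qc8; a7: available; c7: attacked by Qc8; a8: attacked by Qc8; b8: attacked by Qc8; c8: available.
Legal moves for Black: Kxc8, Ka7.
Black is in check but has 2 legal moves → neither.

neither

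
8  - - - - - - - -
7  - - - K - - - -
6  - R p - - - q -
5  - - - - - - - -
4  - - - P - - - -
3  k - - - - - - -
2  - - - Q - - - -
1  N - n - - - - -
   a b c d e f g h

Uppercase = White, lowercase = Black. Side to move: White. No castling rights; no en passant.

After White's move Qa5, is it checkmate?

After Qa5: black king on a3; in check: yes, from the white queen on a5.
King squares — a2: attacked by Qa5; b2: attacked by Rb6; b3: attacked by Na1; a4: attacked by Qa5; b4: attacked by Qa5.
Black has no legal moves → checkmate.

yes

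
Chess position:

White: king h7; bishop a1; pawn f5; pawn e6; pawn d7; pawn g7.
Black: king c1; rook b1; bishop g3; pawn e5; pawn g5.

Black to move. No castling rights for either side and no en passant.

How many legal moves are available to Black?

18

Black to move; king on c1.
In check: no.
Legal moves: Bh4, Bf4, Bh2, Bf2, Be1, Kd2, Kc2, Kd1, Rb8, Rb7, Rb6, Rb5, Rb4, Rb3, Rb2, Rxa1, g4, e4.
Count: 18.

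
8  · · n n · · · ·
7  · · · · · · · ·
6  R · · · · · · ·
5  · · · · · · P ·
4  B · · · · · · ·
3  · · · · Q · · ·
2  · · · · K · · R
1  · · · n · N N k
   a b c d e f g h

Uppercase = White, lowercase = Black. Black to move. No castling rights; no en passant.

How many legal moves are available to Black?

0

Black to move; king on h1.
In check: yes, from the white rook on h2.
Legal moves: none.
Count: 0.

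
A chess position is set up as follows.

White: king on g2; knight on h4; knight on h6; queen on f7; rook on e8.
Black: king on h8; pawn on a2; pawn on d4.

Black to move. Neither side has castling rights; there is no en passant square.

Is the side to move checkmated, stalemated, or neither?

checkmate

Black to move; black king on h8.
In check: yes, from the white rook on e8.
King squares — g7: attacked by Qf7; h7: attacked by Qf7; g8: attacked by Nh6.
Legal moves for Black: none.
In check with no legal moves → checkmate.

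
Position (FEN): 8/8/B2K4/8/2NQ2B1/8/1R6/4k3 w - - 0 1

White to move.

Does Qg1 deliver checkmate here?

yes

After Qg1: black king on e1; in check: yes, from the white queen on g1.
King squares — d1: attacked by Qg1; f1: attacked by Qg1; d2: attacked by Rb2; e2: attacked by Rb2; f2: attacked by Qg1.
Black has no legal moves → checkmate.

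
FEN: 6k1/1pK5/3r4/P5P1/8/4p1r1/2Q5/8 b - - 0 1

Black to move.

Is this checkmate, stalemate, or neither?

neither

Black to move; black king on g8.
In check: no.
Legal moves for Black include: Kh8, Kf8, Kg7, Kf7, Rd8, Rd7+, Rh6, Rg6, Rf6, Re6, Rc6+, Rb6, Ra6, Rd5, Rd4, Rd3, Rd2, Rd1, ... (list truncated; more exist).
Black has legal moves and is not in check → neither.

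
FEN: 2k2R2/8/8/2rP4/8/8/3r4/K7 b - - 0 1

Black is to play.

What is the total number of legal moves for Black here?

3

Black to move; king on c8.
In check: yes, from the white rook on f8.
Legal moves: Kd7, Kc7, Kb7.
Count: 3.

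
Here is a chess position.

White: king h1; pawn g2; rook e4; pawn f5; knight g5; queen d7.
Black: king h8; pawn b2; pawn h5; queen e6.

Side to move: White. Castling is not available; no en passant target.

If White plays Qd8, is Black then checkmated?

no

After Qd8: black king on h8; in check: yes, from the white queen on d8.
Black has 3 legal replies: Kg7, Qg8, Qe8.
In check but a legal move exists → not checkmate.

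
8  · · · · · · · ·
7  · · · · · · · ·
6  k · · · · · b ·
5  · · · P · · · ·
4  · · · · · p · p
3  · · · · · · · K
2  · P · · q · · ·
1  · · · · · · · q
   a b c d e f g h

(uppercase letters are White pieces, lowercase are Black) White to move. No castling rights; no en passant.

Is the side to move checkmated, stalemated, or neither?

White to move; white king on h3.
In check: yes, from the black queen on h1.
King squares — g2: attacked by Qh1; h2: attacked by Qh1; g3: attacked by Pf4; g4: attacked by Qe2; h4: attacked by Qh1.
Legal moves for White: none.
In check with no legal moves → checkmate.

checkmate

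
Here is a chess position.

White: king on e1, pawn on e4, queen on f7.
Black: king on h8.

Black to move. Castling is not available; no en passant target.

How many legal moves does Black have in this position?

0

Black to move; king on h8.
In check: no.
Legal moves: none.
Count: 0.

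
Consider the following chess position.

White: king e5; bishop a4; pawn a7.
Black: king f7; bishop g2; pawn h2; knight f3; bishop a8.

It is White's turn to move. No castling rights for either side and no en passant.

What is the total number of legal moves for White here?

White to move; king on e5.
In check: yes, from the black knight on f3.
Legal moves: Kd6, Kf5, Kf4.
Count: 3.

3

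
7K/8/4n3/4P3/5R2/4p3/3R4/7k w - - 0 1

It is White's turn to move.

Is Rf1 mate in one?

After Rf1: black king on h1; in check: yes, from the white rook on f1.
King squares — g1: attacked by Rf1; g2: attacked by Rd2; h2: attacked by Rd2.
Black has no legal moves → checkmate.

yes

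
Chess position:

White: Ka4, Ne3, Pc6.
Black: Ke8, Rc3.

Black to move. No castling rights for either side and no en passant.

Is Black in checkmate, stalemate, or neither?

Black to move; black king on e8.
In check: no.
Legal moves for Black: Kf8, Kd8, Kf7, Ke7, Rxc6, Rc5, Rc4+, Rxe3, Rd3, Rb3, Ra3+, Rc2, Rc1.
Black has 13 legal moves and is not in check → neither.

neither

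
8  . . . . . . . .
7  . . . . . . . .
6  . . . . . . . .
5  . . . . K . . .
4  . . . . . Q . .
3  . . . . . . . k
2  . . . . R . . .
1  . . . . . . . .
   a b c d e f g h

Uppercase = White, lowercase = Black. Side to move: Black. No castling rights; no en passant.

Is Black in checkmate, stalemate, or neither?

Black to move; black king on h3.
In check: no.
King squares — g2: attacked by Re2; h2: attacked by Re2; g3: attacked by Qf4; g4: attacked by Qf4; h4: attacked by Qf4.
Legal moves for Black: none.
Not in check and no legal moves → stalemate.

stalemate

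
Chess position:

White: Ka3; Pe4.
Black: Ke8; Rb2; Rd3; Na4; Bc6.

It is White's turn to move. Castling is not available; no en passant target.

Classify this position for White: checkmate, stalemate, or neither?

checkmate

White to move; white king on a3.
In check: yes, from the black rook on d3.
King squares — a2: attacked by Rb2; b2: attacked by Na4; b3: attacked by Rb2; a4: attacked by Bc6; b4: attacked by Rb2.
Legal moves for White: none.
In check with no legal moves → checkmate.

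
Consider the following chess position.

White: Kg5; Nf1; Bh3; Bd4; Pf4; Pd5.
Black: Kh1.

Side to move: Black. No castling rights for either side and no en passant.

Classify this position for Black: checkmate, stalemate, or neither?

stalemate

Black to move; black king on h1.
In check: no.
King squares — g1: attacked by Bd4; g2: attacked by Bh3; h2: attacked by Nf1.
Legal moves for Black: none.
Not in check and no legal moves → stalemate.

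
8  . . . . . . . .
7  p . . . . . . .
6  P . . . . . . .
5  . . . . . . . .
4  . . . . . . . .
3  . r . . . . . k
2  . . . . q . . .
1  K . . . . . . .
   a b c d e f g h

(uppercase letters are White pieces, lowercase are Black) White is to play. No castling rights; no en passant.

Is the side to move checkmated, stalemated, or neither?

White to move; white king on a1.
In check: no.
King squares — b1: attacked by Rb3; a2: attacked by Qe2; b2: attacked by Qe2.
Legal moves for White: none.
Not in check and no legal moves → stalemate.

stalemate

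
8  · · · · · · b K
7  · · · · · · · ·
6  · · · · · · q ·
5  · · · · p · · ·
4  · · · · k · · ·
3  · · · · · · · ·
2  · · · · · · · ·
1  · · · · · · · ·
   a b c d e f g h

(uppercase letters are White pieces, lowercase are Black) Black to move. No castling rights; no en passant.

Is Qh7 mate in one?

After Qh7: white king on h8; in check: yes, from the black queen on h7.
King squares — g7: attacked by Qh7; h7: attacked by Bg8; g8: attacked by Qh7.
White has no legal moves → checkmate.

yes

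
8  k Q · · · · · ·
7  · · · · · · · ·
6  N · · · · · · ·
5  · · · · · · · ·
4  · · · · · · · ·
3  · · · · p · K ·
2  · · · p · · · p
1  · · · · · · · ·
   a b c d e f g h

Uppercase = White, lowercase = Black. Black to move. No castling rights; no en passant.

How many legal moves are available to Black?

0

Black to move; king on a8.
In check: yes, from the white queen on b8.
Legal moves: none.
Count: 0.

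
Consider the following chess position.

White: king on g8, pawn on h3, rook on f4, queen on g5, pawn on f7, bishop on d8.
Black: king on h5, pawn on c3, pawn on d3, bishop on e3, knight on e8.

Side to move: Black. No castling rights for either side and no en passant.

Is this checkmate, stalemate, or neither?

Black to move; black king on h5.
In check: yes, from the white queen on g5.
King squares — g4: attacked by Ph3; h4: attacked by Rf4; g5: attacked by Bd8; g6: attacked by Qg5; h6: attacked by Qg5.
Legal moves for Black: none.
In check with no legal moves → checkmate.

checkmate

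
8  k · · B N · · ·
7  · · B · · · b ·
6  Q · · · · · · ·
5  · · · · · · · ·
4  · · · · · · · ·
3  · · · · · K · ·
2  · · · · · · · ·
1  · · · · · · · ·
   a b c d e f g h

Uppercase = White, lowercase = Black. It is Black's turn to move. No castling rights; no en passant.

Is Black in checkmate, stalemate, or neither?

checkmate

Black to move; black king on a8.
In check: yes, from the white queen on a6.
King squares — a7: attacked by Qa6; b7: attacked by Qa6; b8: attacked by Bc7.
Legal moves for Black: none.
In check with no legal moves → checkmate.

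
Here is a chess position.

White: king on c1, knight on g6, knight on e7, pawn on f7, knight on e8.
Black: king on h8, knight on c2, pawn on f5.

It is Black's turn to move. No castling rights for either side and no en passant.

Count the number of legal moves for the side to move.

1

Black to move; king on h8.
In check: yes, from the white knight on g6.
Legal moves: Kh7.
Count: 1.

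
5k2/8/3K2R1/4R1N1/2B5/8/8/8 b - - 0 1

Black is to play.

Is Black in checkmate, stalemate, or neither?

Black to move; black king on f8.
In check: no.
King squares — e7: attacked by Re5; f7: attacked by Bc4; g7: attacked by Rg6; e8: attacked by Re5; g8: attacked by Bc4.
Legal moves for Black: none.
Not in check and no legal moves → stalemate.

stalemate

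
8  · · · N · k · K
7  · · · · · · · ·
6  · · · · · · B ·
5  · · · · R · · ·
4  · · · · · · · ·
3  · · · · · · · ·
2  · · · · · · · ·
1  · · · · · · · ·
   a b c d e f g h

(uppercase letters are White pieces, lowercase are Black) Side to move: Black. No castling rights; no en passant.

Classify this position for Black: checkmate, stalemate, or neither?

Black to move; black king on f8.
In check: no.
King squares — e7: attacked by Re5; f7: attacked by Bg6; g7: attacked by Kh8; e8: attacked by Re5; g8: attacked by Kh8.
Legal moves for Black: none.
Not in check and no legal moves → stalemate.

stalemate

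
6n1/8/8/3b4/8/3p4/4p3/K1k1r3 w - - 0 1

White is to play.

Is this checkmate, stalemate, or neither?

stalemate

White to move; white king on a1.
In check: no.
King squares — b1: attacked by Kc1; a2: attacked by Bd5; b2: attacked by Kc1.
Legal moves for White: none.
Not in check and no legal moves → stalemate.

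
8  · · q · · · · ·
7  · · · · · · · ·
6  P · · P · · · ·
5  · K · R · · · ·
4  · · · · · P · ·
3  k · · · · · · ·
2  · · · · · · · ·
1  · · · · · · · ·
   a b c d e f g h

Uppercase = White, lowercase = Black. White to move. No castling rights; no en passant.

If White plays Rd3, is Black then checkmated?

no

After Rd3: black king on a3; in check: yes, from the white rook on d3.
Black has 3 legal replies: Kb2, Ka2, Qc3.
In check but a legal move exists → not checkmate.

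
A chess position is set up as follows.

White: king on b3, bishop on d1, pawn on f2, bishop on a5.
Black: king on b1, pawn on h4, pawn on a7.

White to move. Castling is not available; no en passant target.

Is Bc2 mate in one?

After Bc2: black king on b1; in check: yes, from the white bishop on c2.
Black has 2 legal replies: Kc1, Ka1.
In check but a legal move exists → not checkmate.

no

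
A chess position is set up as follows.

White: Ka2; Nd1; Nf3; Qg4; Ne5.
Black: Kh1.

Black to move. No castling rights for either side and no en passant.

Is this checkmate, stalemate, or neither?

Black to move; black king on h1.
In check: no.
King squares — g1: attacked by Nf3; g2: attacked by Qg4; h2: attacked by Nf3.
Legal moves for Black: none.
Not in check and no legal moves → stalemate.

stalemate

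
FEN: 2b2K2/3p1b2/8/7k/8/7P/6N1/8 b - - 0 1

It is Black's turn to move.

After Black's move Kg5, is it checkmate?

After Kg5: white king on f8; in check: no.
White is not in check, so this cannot be checkmate.

no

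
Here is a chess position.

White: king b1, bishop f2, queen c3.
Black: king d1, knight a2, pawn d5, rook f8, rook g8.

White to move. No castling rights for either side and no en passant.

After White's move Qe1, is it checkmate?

After Qe1: black king on d1; in check: yes, from the white queen on e1.
King squares — c1: attacked by Kb1; e1: attacked by Bf2; c2: attacked by Kb1; d2: attacked by Qe1; e2: attacked by Qe1.
Black has no legal moves → checkmate.

yes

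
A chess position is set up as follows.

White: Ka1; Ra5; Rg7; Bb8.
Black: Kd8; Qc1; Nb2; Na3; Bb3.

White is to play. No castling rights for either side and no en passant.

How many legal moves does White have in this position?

White to move; king on a1.
In check: yes, from the black queen on c1.
Legal moves: none.
Count: 0.

0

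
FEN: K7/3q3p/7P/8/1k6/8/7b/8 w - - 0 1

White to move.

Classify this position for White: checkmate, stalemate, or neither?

stalemate

White to move; white king on a8.
In check: no.
King squares — a7: attacked by Qd7; b7: attacked by Qd7; b8: attacked by Bh2.
Legal moves for White: none.
Not in check and no legal moves → stalemate.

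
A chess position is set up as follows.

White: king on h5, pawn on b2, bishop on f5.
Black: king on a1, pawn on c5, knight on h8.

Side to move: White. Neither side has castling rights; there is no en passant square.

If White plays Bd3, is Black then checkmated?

After Bd3: black king on a1; in check: no.
Black is not in check, so this cannot be checkmate.

no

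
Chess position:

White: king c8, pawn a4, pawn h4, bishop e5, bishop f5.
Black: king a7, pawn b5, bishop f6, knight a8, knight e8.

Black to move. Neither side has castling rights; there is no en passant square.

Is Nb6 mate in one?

yes

After Nb6: white king on c8; in check: yes, from the black knight on b6.
King squares — b7: attacked by Ka7; c7: attacked by Ne8; d7: attacked by Nb6; b8: attacked by Ka7; d8: attacked by Bf6.
White has no legal moves → checkmate.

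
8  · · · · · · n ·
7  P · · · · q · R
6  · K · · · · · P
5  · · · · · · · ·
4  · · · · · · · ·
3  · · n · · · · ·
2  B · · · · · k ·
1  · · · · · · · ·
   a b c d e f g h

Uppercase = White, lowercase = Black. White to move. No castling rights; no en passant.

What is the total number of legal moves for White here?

17

White to move; king on b6.
In check: no.
Legal moves: Rh8, Rg7+, Rxf7, Kc6, Ka6, Kc5, Ka5, Bxf7, Be6, Bd5+, Bc4, Bb3, Bb1, a8=Q+, a8=R, a8=B+, a8=N.
Count: 17.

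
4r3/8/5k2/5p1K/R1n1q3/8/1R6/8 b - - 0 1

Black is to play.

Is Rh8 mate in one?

After Rh8: white king on h5; in check: yes, from the black rook on h8.
King squares — g4: attacked by Qe4; h4: attacked by Qe4; g5: attacked by Kf6; g6: attacked by Kf6; h6: attacked by Rh8.
White has no legal moves → checkmate.

yes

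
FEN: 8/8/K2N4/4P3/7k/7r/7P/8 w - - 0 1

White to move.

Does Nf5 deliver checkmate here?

After Nf5: black king on h4; in check: yes, from the white knight on f5.
Black has 3 legal replies: Kh5, Kg5, Kg4.
In check but a legal move exists → not checkmate.

no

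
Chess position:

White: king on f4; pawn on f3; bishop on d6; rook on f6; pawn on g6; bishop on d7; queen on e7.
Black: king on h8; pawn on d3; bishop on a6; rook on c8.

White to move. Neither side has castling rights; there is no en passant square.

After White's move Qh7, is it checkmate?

yes

After Qh7: black king on h8; in check: yes, from the white queen on h7.
King squares — g7: attacked by Qh7; h7: attacked by Pg6; g8: attacked by Qh7.
Black has no legal moves → checkmate.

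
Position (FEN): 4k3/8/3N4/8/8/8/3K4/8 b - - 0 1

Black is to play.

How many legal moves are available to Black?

4

Black to move; king on e8.
In check: yes, from the white knight on d6.
Legal moves: Kf8, Kd8, Ke7, Kd7.
Count: 4.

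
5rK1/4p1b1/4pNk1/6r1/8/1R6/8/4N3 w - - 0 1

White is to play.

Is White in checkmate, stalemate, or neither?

White to move; white king on g8.
In check: yes, from the black rook on f8.
King squares — f7: attacked by Kg6; g7: attacked by Kg6; h7: attacked by Kg6; f8: attacked by Bg7; h8: attacked by Bg7.
Legal moves for White: none.
In check with no legal moves → checkmate.

checkmate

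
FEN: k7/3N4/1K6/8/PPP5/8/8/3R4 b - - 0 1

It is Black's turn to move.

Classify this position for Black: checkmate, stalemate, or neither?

stalemate

Black to move; black king on a8.
In check: no.
King squares — a7: attacked by Kb6; b7: attacked by Kb6; b8: attacked by Nd7.
Legal moves for Black: none.
Not in check and no legal moves → stalemate.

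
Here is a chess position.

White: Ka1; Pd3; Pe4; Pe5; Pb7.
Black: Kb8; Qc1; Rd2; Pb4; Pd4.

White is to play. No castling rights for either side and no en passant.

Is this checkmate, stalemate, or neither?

checkmate

White to move; white king on a1.
In check: yes, from the black queen on c1.
King squares — b1: attacked by Qc1; a2: attacked by Rd2; b2: attacked by Qc1.
Legal moves for White: none.
In check with no legal moves → checkmate.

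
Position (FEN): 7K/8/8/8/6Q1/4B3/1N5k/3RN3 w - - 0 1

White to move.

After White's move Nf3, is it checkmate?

After Nf3: black king on h2; in check: yes, from the white knight on f3.
King squares — g1: attacked by Rd1; h1: attacked by Rd1; g2: attacked by Qg4; g3: attacked by Qg4; h3: attacked by Qg4.
Black has no legal moves → checkmate.

yes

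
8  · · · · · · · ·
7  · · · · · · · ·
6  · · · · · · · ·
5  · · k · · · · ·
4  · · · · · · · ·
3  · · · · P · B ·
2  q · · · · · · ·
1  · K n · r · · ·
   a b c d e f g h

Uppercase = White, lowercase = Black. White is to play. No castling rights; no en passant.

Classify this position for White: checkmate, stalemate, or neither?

checkmate

White to move; white king on b1.
In check: yes, from the black queen on a2.
King squares — a1: attacked by Qa2; c1: attacked by Re1; a2: attacked by Nc1; b2: attacked by Qa2; c2: attacked by Qa2.
Legal moves for White: none.
In check with no legal moves → checkmate.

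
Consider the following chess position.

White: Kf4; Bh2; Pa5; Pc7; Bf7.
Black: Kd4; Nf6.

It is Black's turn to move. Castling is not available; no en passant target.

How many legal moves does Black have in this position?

Black to move; king on d4.
In check: no.
Legal moves: Ng8, Ne8, Nh7, Nd7, Nh5+, Nd5+, Ng4, Ne4, Kc5, Kd3, Kc3.
Count: 11.

11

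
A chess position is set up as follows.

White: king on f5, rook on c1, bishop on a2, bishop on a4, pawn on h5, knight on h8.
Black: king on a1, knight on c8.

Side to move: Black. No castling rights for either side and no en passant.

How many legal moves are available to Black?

2

Black to move; king on a1.
In check: yes, from the white rook on c1.
Legal moves: Kb2, Kxa2.
Count: 2.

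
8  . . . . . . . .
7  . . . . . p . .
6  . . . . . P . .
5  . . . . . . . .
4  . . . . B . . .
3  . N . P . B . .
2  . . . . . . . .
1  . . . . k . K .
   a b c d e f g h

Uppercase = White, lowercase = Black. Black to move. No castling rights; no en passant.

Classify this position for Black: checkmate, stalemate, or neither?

stalemate

Black to move; black king on e1.
In check: no.
King squares — d1: attacked by Bf3; f1: attacked by Kg1; d2: attacked by Nb3; e2: attacked by Bf3; f2: attacked by Kg1.
Legal moves for Black: none.
Not in check and no legal moves → stalemate.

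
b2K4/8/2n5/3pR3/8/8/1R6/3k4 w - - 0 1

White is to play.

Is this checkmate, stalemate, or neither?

White to move; white king on d8.
In check: yes, from the black knight on c6.
King squares — c7: available; d7: available; e7: attacked by Nc6; c8: available; e8: available.
Legal moves for White: Ke8, Kc8, Kd7, Kc7.
White is in check but has 4 legal moves → neither.

neither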